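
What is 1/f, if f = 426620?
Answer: 1/426620 ≈ 2.3440e-6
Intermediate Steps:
1/f = 1/426620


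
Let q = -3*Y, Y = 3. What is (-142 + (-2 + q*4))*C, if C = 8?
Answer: -1440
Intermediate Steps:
q = -9 (q = -3*3 = -9)
(-142 + (-2 + q*4))*C = (-142 + (-2 - 9*4))*8 = (-142 + (-2 - 36))*8 = (-142 - 38)*8 = -180*8 = -1440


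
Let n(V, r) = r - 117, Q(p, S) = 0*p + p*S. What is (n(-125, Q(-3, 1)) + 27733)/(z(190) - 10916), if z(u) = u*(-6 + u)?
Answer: 27613/24044 ≈ 1.1484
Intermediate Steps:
Q(p, S) = S*p (Q(p, S) = 0 + S*p = S*p)
n(V, r) = -117 + r
(n(-125, Q(-3, 1)) + 27733)/(z(190) - 10916) = ((-117 + 1*(-3)) + 27733)/(190*(-6 + 190) - 10916) = ((-117 - 3) + 27733)/(190*184 - 10916) = (-120 + 27733)/(34960 - 10916) = 27613/24044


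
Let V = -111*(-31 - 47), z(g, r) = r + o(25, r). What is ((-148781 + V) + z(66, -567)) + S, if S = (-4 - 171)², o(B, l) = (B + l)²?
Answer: 183699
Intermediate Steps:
z(g, r) = r + (25 + r)²
V = 8658 (V = -111*(-78) = 8658)
S = 30625 (S = (-175)² = 30625)
((-148781 + V) + z(66, -567)) + S = ((-148781 + 8658) + (-567 + (25 - 567)²)) + 30625 = (-140123 + (-567 + (-542)²)) + 30625 = (-140123 + (-567 + 293764)) + 30625 = (-140123 + 293197) + 30625 = 153074 + 30625 = 183699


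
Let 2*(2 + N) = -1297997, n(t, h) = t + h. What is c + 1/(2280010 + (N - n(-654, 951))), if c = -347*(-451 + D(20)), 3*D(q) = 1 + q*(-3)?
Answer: 1597980838706/9784275 ≈ 1.6332e+5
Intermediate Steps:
n(t, h) = h + t
D(q) = ⅓ - q (D(q) = (1 + q*(-3))/3 = (1 - 3*q)/3 = ⅓ - q)
N = -1298001/2 (N = -2 + (½)*(-1297997) = -2 - 1297997/2 = -1298001/2 ≈ -6.4900e+5)
c = 489964/3 (c = -347*(-451 + (⅓ - 1*20)) = -347*(-451 + (⅓ - 20)) = -347*(-451 - 59/3) = -347*(-1412/3) = 489964/3 ≈ 1.6332e+5)
c + 1/(2280010 + (N - n(-654, 951))) = 489964/3 + 1/(2280010 + (-1298001/2 - (951 - 654))) = 489964/3 + 1/(2280010 + (-1298001/2 - 1*297)) = 489964/3 + 1/(2280010 + (-1298001/2 - 297)) = 489964/3 + 1/(2280010 - 1298595/2) = 489964/3 + 1/(3261425/2) = 489964/3 + 2/3261425 = 1597980838706/9784275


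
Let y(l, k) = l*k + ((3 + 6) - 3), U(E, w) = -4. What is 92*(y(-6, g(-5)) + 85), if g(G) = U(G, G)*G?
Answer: -2668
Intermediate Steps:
g(G) = -4*G
y(l, k) = 6 + k*l (y(l, k) = k*l + (9 - 3) = k*l + 6 = 6 + k*l)
92*(y(-6, g(-5)) + 85) = 92*((6 - 4*(-5)*(-6)) + 85) = 92*((6 + 20*(-6)) + 85) = 92*((6 - 120) + 85) = 92*(-114 + 85) = 92*(-29) = -2668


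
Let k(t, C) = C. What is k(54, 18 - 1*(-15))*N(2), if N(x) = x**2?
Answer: 132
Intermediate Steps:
k(54, 18 - 1*(-15))*N(2) = (18 - 1*(-15))*2**2 = (18 + 15)*4 = 33*4 = 132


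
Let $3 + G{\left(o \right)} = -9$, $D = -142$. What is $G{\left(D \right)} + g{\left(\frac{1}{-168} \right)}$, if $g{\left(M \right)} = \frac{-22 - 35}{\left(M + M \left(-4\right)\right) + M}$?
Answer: $-4800$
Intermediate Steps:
$g{\left(M \right)} = \frac{57}{2 M}$ ($g{\left(M \right)} = - \frac{57}{\left(M - 4 M\right) + M} = - \frac{57}{- 3 M + M} = - \frac{57}{\left(-2\right) M} = - 57 \left(- \frac{1}{2 M}\right) = \frac{57}{2 M}$)
$G{\left(o \right)} = -12$ ($G{\left(o \right)} = -3 - 9 = -12$)
$G{\left(D \right)} + g{\left(\frac{1}{-168} \right)} = -12 + \frac{57}{2 \frac{1}{-168}} = -12 + \frac{57}{2 \left(- \frac{1}{168}\right)} = -12 + \frac{57}{2} \left(-168\right) = -12 - 4788 = -4800$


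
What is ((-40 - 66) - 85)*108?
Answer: -20628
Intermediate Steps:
((-40 - 66) - 85)*108 = (-106 - 85)*108 = -191*108 = -20628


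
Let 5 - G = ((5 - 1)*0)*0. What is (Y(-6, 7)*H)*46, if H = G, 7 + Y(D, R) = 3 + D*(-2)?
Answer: 1840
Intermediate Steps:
Y(D, R) = -4 - 2*D (Y(D, R) = -7 + (3 + D*(-2)) = -7 + (3 - 2*D) = -4 - 2*D)
G = 5 (G = 5 - (5 - 1)*0*0 = 5 - 4*0*0 = 5 - 0*0 = 5 - 1*0 = 5 + 0 = 5)
H = 5
(Y(-6, 7)*H)*46 = ((-4 - 2*(-6))*5)*46 = ((-4 + 12)*5)*46 = (8*5)*46 = 40*46 = 1840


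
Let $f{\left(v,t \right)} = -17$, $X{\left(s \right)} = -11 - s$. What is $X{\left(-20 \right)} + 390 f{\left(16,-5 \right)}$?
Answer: $-6621$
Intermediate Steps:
$X{\left(-20 \right)} + 390 f{\left(16,-5 \right)} = \left(-11 - -20\right) + 390 \left(-17\right) = \left(-11 + 20\right) - 6630 = 9 - 6630 = -6621$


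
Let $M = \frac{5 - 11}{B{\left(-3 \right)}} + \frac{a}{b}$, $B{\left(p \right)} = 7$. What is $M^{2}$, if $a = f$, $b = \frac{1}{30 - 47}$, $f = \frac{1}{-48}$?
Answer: $\frac{28561}{112896} \approx 0.25299$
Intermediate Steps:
$f = - \frac{1}{48} \approx -0.020833$
$b = - \frac{1}{17}$ ($b = \frac{1}{-17} = - \frac{1}{17} \approx -0.058824$)
$a = - \frac{1}{48} \approx -0.020833$
$M = - \frac{169}{336}$ ($M = \frac{5 - 11}{7} - \frac{1}{48 \left(- \frac{1}{17}\right)} = \left(5 - 11\right) \frac{1}{7} - - \frac{17}{48} = \left(-6\right) \frac{1}{7} + \frac{17}{48} = - \frac{6}{7} + \frac{17}{48} = - \frac{169}{336} \approx -0.50298$)
$M^{2} = \left(- \frac{169}{336}\right)^{2} = \frac{28561}{112896}$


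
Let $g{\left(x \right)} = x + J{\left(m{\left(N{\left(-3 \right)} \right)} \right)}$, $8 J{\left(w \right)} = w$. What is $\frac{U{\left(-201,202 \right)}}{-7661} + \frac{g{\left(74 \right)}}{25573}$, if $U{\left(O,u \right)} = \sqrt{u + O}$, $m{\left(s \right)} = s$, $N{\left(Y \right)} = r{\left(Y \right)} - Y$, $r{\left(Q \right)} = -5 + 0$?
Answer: $\frac{2157703}{783659012} \approx 0.0027534$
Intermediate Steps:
$r{\left(Q \right)} = -5$
$N{\left(Y \right)} = -5 - Y$
$J{\left(w \right)} = \frac{w}{8}$
$U{\left(O,u \right)} = \sqrt{O + u}$
$g{\left(x \right)} = - \frac{1}{4} + x$ ($g{\left(x \right)} = x + \frac{-5 - -3}{8} = x + \frac{-5 + 3}{8} = x + \frac{1}{8} \left(-2\right) = x - \frac{1}{4} = - \frac{1}{4} + x$)
$\frac{U{\left(-201,202 \right)}}{-7661} + \frac{g{\left(74 \right)}}{25573} = \frac{\sqrt{-201 + 202}}{-7661} + \frac{- \frac{1}{4} + 74}{25573} = \sqrt{1} \left(- \frac{1}{7661}\right) + \frac{295}{4} \cdot \frac{1}{25573} = 1 \left(- \frac{1}{7661}\right) + \frac{295}{102292} = - \frac{1}{7661} + \frac{295}{102292} = \frac{2157703}{783659012}$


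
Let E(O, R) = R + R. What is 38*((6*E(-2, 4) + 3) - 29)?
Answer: 836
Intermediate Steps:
E(O, R) = 2*R
38*((6*E(-2, 4) + 3) - 29) = 38*((6*(2*4) + 3) - 29) = 38*((6*8 + 3) - 29) = 38*((48 + 3) - 29) = 38*(51 - 29) = 38*22 = 836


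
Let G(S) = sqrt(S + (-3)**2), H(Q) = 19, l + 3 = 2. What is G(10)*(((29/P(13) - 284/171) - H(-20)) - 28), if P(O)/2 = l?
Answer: -21601*sqrt(19)/342 ≈ -275.31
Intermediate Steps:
l = -1 (l = -3 + 2 = -1)
P(O) = -2 (P(O) = 2*(-1) = -2)
G(S) = sqrt(9 + S) (G(S) = sqrt(S + 9) = sqrt(9 + S))
G(10)*(((29/P(13) - 284/171) - H(-20)) - 28) = sqrt(9 + 10)*(((29/(-2) - 284/171) - 1*19) - 28) = sqrt(19)*(((29*(-1/2) - 284*1/171) - 19) - 28) = sqrt(19)*(((-29/2 - 284/171) - 19) - 28) = sqrt(19)*((-5527/342 - 19) - 28) = sqrt(19)*(-12025/342 - 28) = sqrt(19)*(-21601/342) = -21601*sqrt(19)/342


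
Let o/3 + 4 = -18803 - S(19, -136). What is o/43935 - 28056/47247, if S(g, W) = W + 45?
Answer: -431718324/230644105 ≈ -1.8718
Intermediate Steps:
S(g, W) = 45 + W
o = -56148 (o = -12 + 3*(-18803 - (45 - 136)) = -12 + 3*(-18803 - 1*(-91)) = -12 + 3*(-18803 + 91) = -12 + 3*(-18712) = -12 - 56136 = -56148)
o/43935 - 28056/47247 = -56148/43935 - 28056/47247 = -56148*1/43935 - 28056*1/47247 = -18716/14645 - 9352/15749 = -431718324/230644105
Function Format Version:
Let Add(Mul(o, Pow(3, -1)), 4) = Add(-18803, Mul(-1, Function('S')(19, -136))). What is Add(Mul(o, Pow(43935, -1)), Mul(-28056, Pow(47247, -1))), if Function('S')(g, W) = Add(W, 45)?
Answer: Rational(-431718324, 230644105) ≈ -1.8718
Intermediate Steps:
Function('S')(g, W) = Add(45, W)
o = -56148 (o = Add(-12, Mul(3, Add(-18803, Mul(-1, Add(45, -136))))) = Add(-12, Mul(3, Add(-18803, Mul(-1, -91)))) = Add(-12, Mul(3, Add(-18803, 91))) = Add(-12, Mul(3, -18712)) = Add(-12, -56136) = -56148)
Add(Mul(o, Pow(43935, -1)), Mul(-28056, Pow(47247, -1))) = Add(Mul(-56148, Pow(43935, -1)), Mul(-28056, Pow(47247, -1))) = Add(Mul(-56148, Rational(1, 43935)), Mul(-28056, Rational(1, 47247))) = Add(Rational(-18716, 14645), Rational(-9352, 15749)) = Rational(-431718324, 230644105)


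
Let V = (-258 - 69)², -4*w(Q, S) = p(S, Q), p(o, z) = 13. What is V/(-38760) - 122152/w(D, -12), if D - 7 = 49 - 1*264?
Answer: 6312352001/167960 ≈ 37583.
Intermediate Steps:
D = -208 (D = 7 + (49 - 1*264) = 7 + (49 - 264) = 7 - 215 = -208)
w(Q, S) = -13/4 (w(Q, S) = -¼*13 = -13/4)
V = 106929 (V = (-327)² = 106929)
V/(-38760) - 122152/w(D, -12) = 106929/(-38760) - 122152/(-13/4) = 106929*(-1/38760) - 122152*(-4/13) = -35643/12920 + 488608/13 = 6312352001/167960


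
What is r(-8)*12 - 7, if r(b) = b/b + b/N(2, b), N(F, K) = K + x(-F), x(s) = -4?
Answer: 13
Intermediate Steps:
N(F, K) = -4 + K (N(F, K) = K - 4 = -4 + K)
r(b) = 1 + b/(-4 + b) (r(b) = b/b + b/(-4 + b) = 1 + b/(-4 + b))
r(-8)*12 - 7 = (2*(-2 - 8)/(-4 - 8))*12 - 7 = (2*(-10)/(-12))*12 - 7 = (2*(-1/12)*(-10))*12 - 7 = (5/3)*12 - 7 = 20 - 7 = 13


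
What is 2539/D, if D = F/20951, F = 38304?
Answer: 7599227/5472 ≈ 1388.7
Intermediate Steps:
D = 5472/2993 (D = 38304/20951 = 38304*(1/20951) = 5472/2993 ≈ 1.8283)
2539/D = 2539/(5472/2993) = 2539*(2993/5472) = 7599227/5472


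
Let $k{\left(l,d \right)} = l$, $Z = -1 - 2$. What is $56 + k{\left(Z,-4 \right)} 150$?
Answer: $-394$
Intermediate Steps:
$Z = -3$ ($Z = -1 - 2 = -3$)
$56 + k{\left(Z,-4 \right)} 150 = 56 - 450 = -394$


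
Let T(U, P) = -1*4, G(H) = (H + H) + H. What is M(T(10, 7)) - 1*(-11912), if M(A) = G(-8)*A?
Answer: 12008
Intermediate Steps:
G(H) = 3*H (G(H) = 2*H + H = 3*H)
T(U, P) = -4
M(A) = -24*A (M(A) = (3*(-8))*A = -24*A)
M(T(10, 7)) - 1*(-11912) = -24*(-4) - 1*(-11912) = 96 + 11912 = 12008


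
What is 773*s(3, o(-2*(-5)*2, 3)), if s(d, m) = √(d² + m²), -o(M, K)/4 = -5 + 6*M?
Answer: 773*√211609 ≈ 3.5559e+5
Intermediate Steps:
o(M, K) = 20 - 24*M (o(M, K) = -4*(-5 + 6*M) = 20 - 24*M)
773*s(3, o(-2*(-5)*2, 3)) = 773*√(3² + (20 - 24*(-2*(-5))*2)²) = 773*√(9 + (20 - 240*2)²) = 773*√(9 + (20 - 24*20)²) = 773*√(9 + (20 - 480)²) = 773*√(9 + (-460)²) = 773*√(9 + 211600) = 773*√211609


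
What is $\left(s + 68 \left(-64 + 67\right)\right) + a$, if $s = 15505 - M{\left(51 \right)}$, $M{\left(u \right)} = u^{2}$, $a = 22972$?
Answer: $36080$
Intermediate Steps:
$s = 12904$ ($s = 15505 - 51^{2} = 15505 - 2601 = 12904$)
$\left(s + 68 \left(-64 + 67\right)\right) + a = \left(12904 + 68 \left(-64 + 67\right)\right) + 22972 = \left(12904 + 68 \cdot 3\right) + 22972 = \left(12904 + 204\right) + 22972 = 13108 + 22972 = 36080$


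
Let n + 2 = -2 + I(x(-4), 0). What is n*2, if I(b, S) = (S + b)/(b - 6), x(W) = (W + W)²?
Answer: -168/29 ≈ -5.7931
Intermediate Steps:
x(W) = 4*W² (x(W) = (2*W)² = 4*W²)
I(b, S) = (S + b)/(-6 + b)
n = -84/29 (n = -2 + (-2 + (0 + 4*(-4)²)/(-6 + 4*(-4)²)) = -2 + (-2 + (0 + 4*16)/(-6 + 4*16)) = -2 + (-2 + (0 + 64)/(-6 + 64)) = -2 + (-2 + 64/58) = -2 + (-2 + (1/58)*64) = -2 + (-2 + 32/29) = -2 - 26/29 = -84/29 ≈ -2.8966)
n*2 = -84/29*2 = -168/29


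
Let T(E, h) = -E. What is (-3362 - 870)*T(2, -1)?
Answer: 8464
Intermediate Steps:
(-3362 - 870)*T(2, -1) = (-3362 - 870)*(-1*2) = -4232*(-2) = 8464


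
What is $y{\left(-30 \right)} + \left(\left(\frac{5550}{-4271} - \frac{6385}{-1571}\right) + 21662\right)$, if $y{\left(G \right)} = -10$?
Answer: $\frac{145297863417}{6709741} \approx 21655.0$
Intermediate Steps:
$y{\left(-30 \right)} + \left(\left(\frac{5550}{-4271} - \frac{6385}{-1571}\right) + 21662\right) = -10 + \left(\left(\frac{5550}{-4271} - \frac{6385}{-1571}\right) + 21662\right) = -10 + \left(\left(5550 \left(- \frac{1}{4271}\right) - - \frac{6385}{1571}\right) + 21662\right) = -10 + \left(\left(- \frac{5550}{4271} + \frac{6385}{1571}\right) + 21662\right) = -10 + \left(\frac{18551285}{6709741} + 21662\right) = -10 + \frac{145364960827}{6709741} = \frac{145297863417}{6709741}$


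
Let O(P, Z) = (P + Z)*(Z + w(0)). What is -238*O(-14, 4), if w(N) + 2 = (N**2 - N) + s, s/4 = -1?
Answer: -4760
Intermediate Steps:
s = -4 (s = 4*(-1) = -4)
w(N) = -6 + N**2 - N (w(N) = -2 + ((N**2 - N) - 4) = -2 + (-4 + N**2 - N) = -6 + N**2 - N)
O(P, Z) = (-6 + Z)*(P + Z) (O(P, Z) = (P + Z)*(Z + (-6 + 0**2 - 1*0)) = (P + Z)*(Z + (-6 + 0 + 0)) = (P + Z)*(Z - 6) = (P + Z)*(-6 + Z) = (-6 + Z)*(P + Z))
-238*O(-14, 4) = -238*(4**2 - 6*(-14) - 6*4 - 14*4) = -238*(16 + 84 - 24 - 56) = -238*20 = -4760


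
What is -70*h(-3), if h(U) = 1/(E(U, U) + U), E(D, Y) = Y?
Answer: 35/3 ≈ 11.667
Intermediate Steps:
h(U) = 1/(2*U) (h(U) = 1/(U + U) = 1/(2*U))
-70*h(-3) = -35/(-3) = -35*(-1)/3 = -70*(-1/6) = 35/3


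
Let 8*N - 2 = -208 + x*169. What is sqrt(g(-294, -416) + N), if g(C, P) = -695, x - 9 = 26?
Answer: sqrt(298)/4 ≈ 4.3157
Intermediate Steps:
x = 35 (x = 9 + 26 = 35)
N = 5709/8 (N = 1/4 + (-208 + 35*169)/8 = 1/4 + (-208 + 5915)/8 = 1/4 + (1/8)*5707 = 1/4 + 5707/8 = 5709/8 ≈ 713.63)
sqrt(g(-294, -416) + N) = sqrt(-695 + 5709/8) = sqrt(149/8) = sqrt(298)/4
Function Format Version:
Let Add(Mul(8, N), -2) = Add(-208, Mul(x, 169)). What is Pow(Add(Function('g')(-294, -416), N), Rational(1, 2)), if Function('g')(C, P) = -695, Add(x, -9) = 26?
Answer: Mul(Rational(1, 4), Pow(298, Rational(1, 2))) ≈ 4.3157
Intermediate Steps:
x = 35 (x = Add(9, 26) = 35)
N = Rational(5709, 8) (N = Add(Rational(1, 4), Mul(Rational(1, 8), Add(-208, Mul(35, 169)))) = Add(Rational(1, 4), Mul(Rational(1, 8), Add(-208, 5915))) = Add(Rational(1, 4), Mul(Rational(1, 8), 5707)) = Add(Rational(1, 4), Rational(5707, 8)) = Rational(5709, 8) ≈ 713.63)
Pow(Add(Function('g')(-294, -416), N), Rational(1, 2)) = Pow(Add(-695, Rational(5709, 8)), Rational(1, 2)) = Pow(Rational(149, 8), Rational(1, 2)) = Mul(Rational(1, 4), Pow(298, Rational(1, 2)))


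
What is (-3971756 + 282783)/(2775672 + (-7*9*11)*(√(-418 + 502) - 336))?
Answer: -308287473610/251420895819 - 284050921*√21/502841791638 ≈ -1.2288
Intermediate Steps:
(-3971756 + 282783)/(2775672 + (-7*9*11)*(√(-418 + 502) - 336)) = -3688973/(2775672 + (-63*11)*(√84 - 336)) = -3688973/(2775672 - 693*(2*√21 - 336)) = -3688973/(2775672 - 693*(-336 + 2*√21)) = -3688973/(2775672 + (232848 - 1386*√21)) = -3688973/(3008520 - 1386*√21)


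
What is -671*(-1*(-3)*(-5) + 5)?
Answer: 6710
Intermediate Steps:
-671*(-1*(-3)*(-5) + 5) = -671*(3*(-5) + 5) = -671*(-15 + 5) = -671*(-10) = 6710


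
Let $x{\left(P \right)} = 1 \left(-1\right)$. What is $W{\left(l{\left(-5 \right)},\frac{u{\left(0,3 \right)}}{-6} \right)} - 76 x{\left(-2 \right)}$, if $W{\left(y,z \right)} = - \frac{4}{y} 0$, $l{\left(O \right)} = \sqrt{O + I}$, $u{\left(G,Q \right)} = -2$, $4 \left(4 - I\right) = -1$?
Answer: $76$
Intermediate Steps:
$I = \frac{17}{4}$ ($I = 4 - - \frac{1}{4} = 4 + \frac{1}{4} = \frac{17}{4} \approx 4.25$)
$x{\left(P \right)} = -1$
$l{\left(O \right)} = \sqrt{\frac{17}{4} + O}$ ($l{\left(O \right)} = \sqrt{O + \frac{17}{4}} = \sqrt{\frac{17}{4} + O}$)
$W{\left(y,z \right)} = 0$
$W{\left(l{\left(-5 \right)},\frac{u{\left(0,3 \right)}}{-6} \right)} - 76 x{\left(-2 \right)} = 0 - -76 = 0 + 76 = 76$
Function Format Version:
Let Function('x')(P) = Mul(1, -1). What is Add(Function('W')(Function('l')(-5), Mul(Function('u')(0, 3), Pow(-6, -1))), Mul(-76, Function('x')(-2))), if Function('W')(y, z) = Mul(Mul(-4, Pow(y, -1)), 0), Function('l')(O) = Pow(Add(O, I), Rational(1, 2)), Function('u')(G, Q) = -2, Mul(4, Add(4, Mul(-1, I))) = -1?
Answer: 76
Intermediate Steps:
I = Rational(17, 4) (I = Add(4, Mul(Rational(-1, 4), -1)) = Add(4, Rational(1, 4)) = Rational(17, 4) ≈ 4.2500)
Function('x')(P) = -1
Function('l')(O) = Pow(Add(Rational(17, 4), O), Rational(1, 2)) (Function('l')(O) = Pow(Add(O, Rational(17, 4)), Rational(1, 2)) = Pow(Add(Rational(17, 4), O), Rational(1, 2)))
Function('W')(y, z) = 0
Add(Function('W')(Function('l')(-5), Mul(Function('u')(0, 3), Pow(-6, -1))), Mul(-76, Function('x')(-2))) = Add(0, Mul(-76, -1)) = Add(0, 76) = 76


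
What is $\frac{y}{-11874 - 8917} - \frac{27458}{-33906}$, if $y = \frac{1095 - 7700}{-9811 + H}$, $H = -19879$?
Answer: $\frac{1694918181469}{2092965808974} \approx 0.80982$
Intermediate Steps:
$y = \frac{1321}{5938}$ ($y = \frac{1095 - 7700}{-9811 - 19879} = - \frac{6605}{-29690} = \left(-6605\right) \left(- \frac{1}{29690}\right) = \frac{1321}{5938} \approx 0.22247$)
$\frac{y}{-11874 - 8917} - \frac{27458}{-33906} = \frac{1321}{5938 \left(-11874 - 8917\right)} - \frac{27458}{-33906} = \frac{1321}{5938 \left(-11874 - 8917\right)} - - \frac{13729}{16953} = \frac{1321}{5938 \left(-20791\right)} + \frac{13729}{16953} = \frac{1321}{5938} \left(- \frac{1}{20791}\right) + \frac{13729}{16953} = - \frac{1321}{123456958} + \frac{13729}{16953} = \frac{1694918181469}{2092965808974}$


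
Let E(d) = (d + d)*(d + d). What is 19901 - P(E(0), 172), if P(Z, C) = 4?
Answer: 19897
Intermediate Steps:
E(d) = 4*d² (E(d) = (2*d)*(2*d) = 4*d²)
19901 - P(E(0), 172) = 19901 - 1*4 = 19901 - 4 = 19897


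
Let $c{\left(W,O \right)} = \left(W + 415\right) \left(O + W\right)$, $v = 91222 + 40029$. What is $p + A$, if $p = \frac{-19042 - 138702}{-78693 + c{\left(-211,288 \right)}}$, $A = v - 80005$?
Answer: $\frac{3227887054}{62985} \approx 51249.0$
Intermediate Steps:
$v = 131251$
$c{\left(W,O \right)} = \left(415 + W\right) \left(O + W\right)$
$A = 51246$ ($A = 131251 - 80005 = 51246$)
$p = \frac{157744}{62985}$ ($p = \frac{-19042 - 138702}{-78693 + \left(\left(-211\right)^{2} + 415 \cdot 288 + 415 \left(-211\right) + 288 \left(-211\right)\right)} = - \frac{157744}{-78693 + \left(44521 + 119520 - 87565 - 60768\right)} = - \frac{157744}{-78693 + 15708} = - \frac{157744}{-62985} = \left(-157744\right) \left(- \frac{1}{62985}\right) = \frac{157744}{62985} \approx 2.5045$)
$p + A = \frac{157744}{62985} + 51246 = \frac{3227887054}{62985}$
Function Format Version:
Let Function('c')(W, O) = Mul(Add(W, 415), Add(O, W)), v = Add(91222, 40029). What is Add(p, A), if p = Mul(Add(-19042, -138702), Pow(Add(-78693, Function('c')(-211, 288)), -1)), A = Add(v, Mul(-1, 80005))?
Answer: Rational(3227887054, 62985) ≈ 51249.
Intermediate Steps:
v = 131251
Function('c')(W, O) = Mul(Add(415, W), Add(O, W))
A = 51246 (A = Add(131251, Mul(-1, 80005)) = Add(131251, -80005) = 51246)
p = Rational(157744, 62985) (p = Mul(Add(-19042, -138702), Pow(Add(-78693, Add(Pow(-211, 2), Mul(415, 288), Mul(415, -211), Mul(288, -211))), -1)) = Mul(-157744, Pow(Add(-78693, Add(44521, 119520, -87565, -60768)), -1)) = Mul(-157744, Pow(Add(-78693, 15708), -1)) = Mul(-157744, Pow(-62985, -1)) = Mul(-157744, Rational(-1, 62985)) = Rational(157744, 62985) ≈ 2.5045)
Add(p, A) = Add(Rational(157744, 62985), 51246) = Rational(3227887054, 62985)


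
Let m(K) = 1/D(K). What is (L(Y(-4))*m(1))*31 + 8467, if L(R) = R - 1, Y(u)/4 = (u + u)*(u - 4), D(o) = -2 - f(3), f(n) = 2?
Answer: 25963/4 ≈ 6490.8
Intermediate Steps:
D(o) = -4 (D(o) = -2 - 1*2 = -2 - 2 = -4)
Y(u) = 8*u*(-4 + u) (Y(u) = 4*((u + u)*(u - 4)) = 4*((2*u)*(-4 + u)) = 4*(2*u*(-4 + u)) = 8*u*(-4 + u))
L(R) = -1 + R
m(K) = -¼ (m(K) = 1/(-4) = 1*(-¼) = -¼)
(L(Y(-4))*m(1))*31 + 8467 = ((-1 + 8*(-4)*(-4 - 4))*(-¼))*31 + 8467 = ((-1 + 8*(-4)*(-8))*(-¼))*31 + 8467 = ((-1 + 256)*(-¼))*31 + 8467 = (255*(-¼))*31 + 8467 = -255/4*31 + 8467 = -7905/4 + 8467 = 25963/4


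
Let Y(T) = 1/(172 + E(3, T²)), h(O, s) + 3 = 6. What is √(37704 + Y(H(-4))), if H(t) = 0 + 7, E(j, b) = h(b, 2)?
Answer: √46187407/35 ≈ 194.18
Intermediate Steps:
h(O, s) = 3 (h(O, s) = -3 + 6 = 3)
E(j, b) = 3
H(t) = 7
Y(T) = 1/175 (Y(T) = 1/(172 + 3) = 1/175)
√(37704 + Y(H(-4))) = √(37704 + 1/175) = √(6598201/175) = √46187407/35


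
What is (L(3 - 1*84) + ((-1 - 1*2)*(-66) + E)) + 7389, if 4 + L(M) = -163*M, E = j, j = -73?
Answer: 20713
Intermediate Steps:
E = -73
L(M) = -4 - 163*M
(L(3 - 1*84) + ((-1 - 1*2)*(-66) + E)) + 7389 = ((-4 - 163*(3 - 1*84)) + ((-1 - 1*2)*(-66) - 73)) + 7389 = ((-4 - 163*(3 - 84)) + ((-1 - 2)*(-66) - 73)) + 7389 = ((-4 - 163*(-81)) + (-3*(-66) - 73)) + 7389 = ((-4 + 13203) + (198 - 73)) + 7389 = (13199 + 125) + 7389 = 13324 + 7389 = 20713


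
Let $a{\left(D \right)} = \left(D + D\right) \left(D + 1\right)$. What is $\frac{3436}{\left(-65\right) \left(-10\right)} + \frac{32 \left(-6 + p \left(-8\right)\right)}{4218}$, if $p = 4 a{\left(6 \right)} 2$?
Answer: $- \frac{8121046}{228475} \approx -35.545$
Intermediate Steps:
$a{\left(D \right)} = 2 D \left(1 + D\right)$
$p = 672$ ($p = 4 \cdot 2 \cdot 6 \left(1 + 6\right) 2 = 4 \cdot 2 \cdot 6 \cdot 7 \cdot 2 = 4 \cdot 84 \cdot 2 = 336 \cdot 2 = 672$)
$\frac{3436}{\left(-65\right) \left(-10\right)} + \frac{32 \left(-6 + p \left(-8\right)\right)}{4218} = \frac{3436}{\left(-65\right) \left(-10\right)} + \frac{32 \left(-6 + 672 \left(-8\right)\right)}{4218} = \frac{3436}{650} + 32 \left(-6 - 5376\right) \frac{1}{4218} = 3436 \cdot \frac{1}{650} + 32 \left(-5382\right) \frac{1}{4218} = \frac{1718}{325} - \frac{28704}{703} = - \frac{8121046}{228475}$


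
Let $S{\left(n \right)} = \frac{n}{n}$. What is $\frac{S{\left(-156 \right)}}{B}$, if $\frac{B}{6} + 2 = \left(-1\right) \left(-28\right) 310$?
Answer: $\frac{1}{52068} \approx 1.9206 \cdot 10^{-5}$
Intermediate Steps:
$S{\left(n \right)} = 1$
$B = 52068$ ($B = -12 + 6 \left(-1\right) \left(-28\right) 310 = -12 + 6 \cdot 28 \cdot 310 = -12 + 6 \cdot 8680 = -12 + 52080 = 52068$)
$\frac{S{\left(-156 \right)}}{B} = 1 \cdot \frac{1}{52068} = \frac{1}{52068}$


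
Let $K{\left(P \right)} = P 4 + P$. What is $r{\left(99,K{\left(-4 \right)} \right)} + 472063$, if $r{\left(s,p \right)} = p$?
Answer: $472043$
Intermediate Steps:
$K{\left(P \right)} = 5 P$ ($K{\left(P \right)} = 4 P + P = 5 P$)
$r{\left(99,K{\left(-4 \right)} \right)} + 472063 = 5 \left(-4\right) + 472063 = -20 + 472063 = 472043$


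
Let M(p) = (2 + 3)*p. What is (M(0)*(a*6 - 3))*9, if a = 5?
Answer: 0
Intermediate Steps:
M(p) = 5*p
(M(0)*(a*6 - 3))*9 = ((5*0)*(5*6 - 3))*9 = (0*(30 - 3))*9 = (0*27)*9 = 0*9 = 0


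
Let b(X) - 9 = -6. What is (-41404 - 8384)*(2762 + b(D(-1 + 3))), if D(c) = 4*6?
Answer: -137663820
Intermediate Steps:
D(c) = 24
b(X) = 3 (b(X) = 9 - 6 = 3)
(-41404 - 8384)*(2762 + b(D(-1 + 3))) = (-41404 - 8384)*(2762 + 3) = -49788*2765 = -137663820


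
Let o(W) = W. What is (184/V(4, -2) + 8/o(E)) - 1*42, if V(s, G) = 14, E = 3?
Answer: -550/21 ≈ -26.190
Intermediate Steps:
(184/V(4, -2) + 8/o(E)) - 1*42 = (184/14 + 8/3) - 1*42 = (184*(1/14) + 8*(1/3)) - 42 = (92/7 + 8/3) - 42 = 332/21 - 42 = -550/21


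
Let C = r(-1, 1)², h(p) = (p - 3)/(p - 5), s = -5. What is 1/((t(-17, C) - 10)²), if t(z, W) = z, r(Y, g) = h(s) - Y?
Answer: 1/729 ≈ 0.0013717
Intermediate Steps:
h(p) = (-3 + p)/(-5 + p)
r(Y, g) = ⅘ - Y (r(Y, g) = (-3 - 5)/(-5 - 5) - Y = -8/(-10) - Y = -⅒*(-8) - Y = ⅘ - Y)
C = 81/25 (C = (⅘ - 1*(-1))² = (⅘ + 1)² = (9/5)² = 81/25 ≈ 3.2400)
1/((t(-17, C) - 10)²) = 1/((-17 - 10)²) = 1/((-27)²) = 1/729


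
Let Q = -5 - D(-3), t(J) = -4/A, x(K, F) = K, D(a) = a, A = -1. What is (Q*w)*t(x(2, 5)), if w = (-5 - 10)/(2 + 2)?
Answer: 30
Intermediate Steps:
t(J) = 4 (t(J) = -4/(-1) = -4*(-1) = 4)
w = -15/4 ≈ -3.7500
Q = -2 (Q = -5 - 1*(-3) = -5 + 3 = -2)
(Q*w)*t(x(2, 5)) = -2*(-15/4)*4 = (15/2)*4 = 30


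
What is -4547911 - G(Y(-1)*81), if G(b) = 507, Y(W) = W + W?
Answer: -4548418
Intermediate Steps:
Y(W) = 2*W
-4547911 - G(Y(-1)*81) = -4547911 - 1*507 = -4547911 - 507 = -4548418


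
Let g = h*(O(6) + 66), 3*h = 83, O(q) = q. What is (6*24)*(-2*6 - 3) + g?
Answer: -168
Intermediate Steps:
h = 83/3 (h = (1/3)*83 = 83/3 ≈ 27.667)
g = 1992 (g = 83*(6 + 66)/3 = (83/3)*72 = 1992)
(6*24)*(-2*6 - 3) + g = (6*24)*(-2*6 - 3) + 1992 = 144*(-12 - 3) + 1992 = 144*(-15) + 1992 = -2160 + 1992 = -168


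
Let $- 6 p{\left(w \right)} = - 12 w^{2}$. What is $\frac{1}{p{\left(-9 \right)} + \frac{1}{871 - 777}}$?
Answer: $\frac{94}{15229} \approx 0.0061724$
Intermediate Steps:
$p{\left(w \right)} = 2 w^{2}$ ($p{\left(w \right)} = - \frac{\left(-12\right) w^{2}}{6} = 2 w^{2}$)
$\frac{1}{p{\left(-9 \right)} + \frac{1}{871 - 777}} = \frac{1}{2 \left(-9\right)^{2} + \frac{1}{871 - 777}} = \frac{1}{2 \cdot 81 + \frac{1}{94}} = \frac{1}{162 + \frac{1}{94}} = \frac{1}{\frac{15229}{94}} = \frac{94}{15229}$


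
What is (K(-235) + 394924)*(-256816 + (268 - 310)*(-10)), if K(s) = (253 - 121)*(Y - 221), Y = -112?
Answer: -89986791328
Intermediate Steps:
K(s) = -43956 (K(s) = (253 - 121)*(-112 - 221) = 132*(-333) = -43956)
(K(-235) + 394924)*(-256816 + (268 - 310)*(-10)) = (-43956 + 394924)*(-256816 + (268 - 310)*(-10)) = 350968*(-256816 - 42*(-10)) = 350968*(-256816 + 420) = 350968*(-256396) = -89986791328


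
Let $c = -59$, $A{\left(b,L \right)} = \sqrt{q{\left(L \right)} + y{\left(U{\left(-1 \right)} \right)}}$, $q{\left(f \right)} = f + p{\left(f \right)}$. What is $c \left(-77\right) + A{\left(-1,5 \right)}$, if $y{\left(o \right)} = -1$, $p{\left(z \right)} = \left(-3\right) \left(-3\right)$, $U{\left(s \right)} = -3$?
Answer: $4543 + \sqrt{13} \approx 4546.6$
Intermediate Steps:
$p{\left(z \right)} = 9$
$q{\left(f \right)} = 9 + f$ ($q{\left(f \right)} = f + 9 = 9 + f$)
$A{\left(b,L \right)} = \sqrt{8 + L}$ ($A{\left(b,L \right)} = \sqrt{\left(9 + L\right) - 1} = \sqrt{8 + L}$)
$c \left(-77\right) + A{\left(-1,5 \right)} = \left(-59\right) \left(-77\right) + \sqrt{8 + 5} = 4543 + \sqrt{13}$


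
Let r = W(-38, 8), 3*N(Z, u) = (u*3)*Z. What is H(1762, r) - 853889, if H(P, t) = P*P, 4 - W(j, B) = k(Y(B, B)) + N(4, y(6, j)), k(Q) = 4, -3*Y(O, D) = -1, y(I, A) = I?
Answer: 2250755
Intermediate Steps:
Y(O, D) = 1/3 (Y(O, D) = -1/3*(-1) = 1/3)
N(Z, u) = Z*u (N(Z, u) = ((u*3)*Z)/3 = ((3*u)*Z)/3 = (3*Z*u)/3 = Z*u)
W(j, B) = -24 (W(j, B) = 4 - (4 + 4*6) = 4 - (4 + 24) = 4 - 1*28 = 4 - 28 = -24)
r = -24
H(P, t) = P**2
H(1762, r) - 853889 = 1762**2 - 853889 = 3104644 - 853889 = 2250755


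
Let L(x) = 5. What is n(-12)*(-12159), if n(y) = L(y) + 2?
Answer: -85113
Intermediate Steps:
n(y) = 7 (n(y) = 5 + 2 = 7)
n(-12)*(-12159) = 7*(-12159) = -85113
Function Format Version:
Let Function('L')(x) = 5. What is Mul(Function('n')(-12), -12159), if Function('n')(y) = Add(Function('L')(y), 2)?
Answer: -85113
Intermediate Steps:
Function('n')(y) = 7 (Function('n')(y) = Add(5, 2) = 7)
Mul(Function('n')(-12), -12159) = Mul(7, -12159) = -85113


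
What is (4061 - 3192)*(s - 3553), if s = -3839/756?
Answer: -2337529183/756 ≈ -3.0920e+6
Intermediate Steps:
s = -3839/756 (s = -3839*1/756 = -3839/756 ≈ -5.0780)
(4061 - 3192)*(s - 3553) = (4061 - 3192)*(-3839/756 - 3553) = 869*(-2689907/756) = -2337529183/756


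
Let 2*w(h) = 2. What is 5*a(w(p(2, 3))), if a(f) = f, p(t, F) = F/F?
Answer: 5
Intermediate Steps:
p(t, F) = 1
w(h) = 1 (w(h) = (½)*2 = 1)
5*a(w(p(2, 3))) = 5*1 = 5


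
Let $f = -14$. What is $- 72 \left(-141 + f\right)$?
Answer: $11160$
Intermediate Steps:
$- 72 \left(-141 + f\right) = - 72 \left(-141 - 14\right) = \left(-72\right) \left(-155\right) = 11160$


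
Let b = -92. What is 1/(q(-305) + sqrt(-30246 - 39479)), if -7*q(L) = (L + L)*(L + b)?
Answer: -339038/11729945085 - 49*I*sqrt(2789)/11729945085 ≈ -2.8904e-5 - 2.2061e-7*I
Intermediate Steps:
q(L) = -2*L*(-92 + L)/7 (q(L) = -(L + L)*(L - 92)/7 = -2*L*(-92 + L)/7)
1/(q(-305) + sqrt(-30246 - 39479)) = 1/((2/7)*(-305)*(92 - 1*(-305)) + sqrt(-30246 - 39479)) = 1/((2/7)*(-305)*(92 + 305) + sqrt(-69725)) = 1/((2/7)*(-305)*397 + 5*I*sqrt(2789)) = 1/(-242170/7 + 5*I*sqrt(2789))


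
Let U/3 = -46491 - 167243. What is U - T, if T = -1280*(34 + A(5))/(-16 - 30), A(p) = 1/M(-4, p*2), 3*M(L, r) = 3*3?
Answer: -44308858/69 ≈ -6.4216e+5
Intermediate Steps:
M(L, r) = 3 (M(L, r) = (3*3)/3 = (⅓)*9 = 3)
A(p) = ⅓ (A(p) = 1/3 = ⅓)
T = 65920/69 (T = -1280*(34 + ⅓)/(-16 - 30) = -131840/(3*(-46)) = -131840*(-1)/(3*46) = -1280*(-103/138) = 65920/69 ≈ 955.36)
U = -641202 (U = 3*(-46491 - 167243) = 3*(-213734) = -641202)
U - T = -641202 - 1*65920/69 = -641202 - 65920/69 = -44308858/69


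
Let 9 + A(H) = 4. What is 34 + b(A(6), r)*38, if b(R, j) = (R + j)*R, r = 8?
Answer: -536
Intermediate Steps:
A(H) = -5 (A(H) = -9 + 4 = -5)
b(R, j) = R*(R + j)
34 + b(A(6), r)*38 = 34 - 5*(-5 + 8)*38 = 34 - 5*3*38 = 34 - 15*38 = 34 - 570 = -536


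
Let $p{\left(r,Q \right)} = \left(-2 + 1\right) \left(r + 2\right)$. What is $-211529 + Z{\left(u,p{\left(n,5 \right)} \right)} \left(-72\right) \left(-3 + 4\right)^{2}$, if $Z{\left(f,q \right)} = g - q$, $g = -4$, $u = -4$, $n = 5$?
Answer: $-211745$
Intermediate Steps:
$p{\left(r,Q \right)} = -2 - r$ ($p{\left(r,Q \right)} = - (2 + r) = -2 - r$)
$Z{\left(f,q \right)} = -4 - q$
$-211529 + Z{\left(u,p{\left(n,5 \right)} \right)} \left(-72\right) \left(-3 + 4\right)^{2} = -211529 + \left(-4 - \left(-2 - 5\right)\right) \left(-72\right) \left(-3 + 4\right)^{2} = -211529 + \left(-4 - \left(-2 - 5\right)\right) \left(-72\right) 1^{2} = -211529 + \left(-4 - -7\right) \left(-72\right) 1 = -211529 + \left(-4 + 7\right) \left(-72\right) 1 = -211529 + 3 \left(-72\right) 1 = -211529 - 216 = -211745$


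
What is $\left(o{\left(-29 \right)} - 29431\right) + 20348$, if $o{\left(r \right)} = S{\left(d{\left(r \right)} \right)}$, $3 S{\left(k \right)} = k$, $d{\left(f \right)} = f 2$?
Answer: $- \frac{27307}{3} \approx -9102.3$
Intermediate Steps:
$d{\left(f \right)} = 2 f$
$S{\left(k \right)} = \frac{k}{3}$
$o{\left(r \right)} = \frac{2 r}{3}$
$\left(o{\left(-29 \right)} - 29431\right) + 20348 = \left(\frac{2}{3} \left(-29\right) - 29431\right) + 20348 = \left(- \frac{58}{3} - 29431\right) + 20348 = - \frac{88351}{3} + 20348 = - \frac{27307}{3}$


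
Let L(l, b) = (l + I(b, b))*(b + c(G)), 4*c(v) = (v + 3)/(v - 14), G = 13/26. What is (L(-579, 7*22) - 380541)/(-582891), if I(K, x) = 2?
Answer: 50691053/62952228 ≈ 0.80523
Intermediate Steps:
G = 1/2 (G = 13*(1/26) = 1/2 ≈ 0.50000)
c(v) = (3 + v)/(4*(-14 + v)) (c(v) = ((v + 3)/(v - 14))/4 = ((3 + v)/(-14 + v))/4 = (3 + v)/(4*(-14 + v)))
L(l, b) = (2 + l)*(-7/108 + b) (L(l, b) = (l + 2)*(b + (3 + 1/2)/(4*(-14 + 1/2))) = (2 + l)*(b + (1/4)*(7/2)/(-27/2)) = (2 + l)*(b + (1/4)*(-2/27)*(7/2)) = (2 + l)*(b - 7/108) = (2 + l)*(-7/108 + b))
(L(-579, 7*22) - 380541)/(-582891) = ((-7/54 + 2*(7*22) - 7/108*(-579) + (7*22)*(-579)) - 380541)/(-582891) = ((-7/54 + 2*154 + 1351/36 + 154*(-579)) - 380541)*(-1/582891) = ((-7/54 + 308 + 1351/36 - 89166) - 380541)*(-1/582891) = (-9592625/108 - 380541)*(-1/582891) = -50691053/108*(-1/582891) = 50691053/62952228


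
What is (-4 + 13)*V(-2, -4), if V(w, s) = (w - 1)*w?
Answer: 54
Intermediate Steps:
V(w, s) = w*(-1 + w) (V(w, s) = (-1 + w)*w = w*(-1 + w))
(-4 + 13)*V(-2, -4) = (-4 + 13)*(-2*(-1 - 2)) = 9*(-2*(-3)) = 9*6 = 54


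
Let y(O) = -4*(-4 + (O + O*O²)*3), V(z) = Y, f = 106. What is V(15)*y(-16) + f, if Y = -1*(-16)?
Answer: 789866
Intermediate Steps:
Y = 16
V(z) = 16
y(O) = 16 - 12*O - 12*O³ (y(O) = -4*(-4 + (O + O³)*3) = -4*(-4 + (3*O + 3*O³)) = -4*(-4 + 3*O + 3*O³) = 16 - 12*O - 12*O³)
V(15)*y(-16) + f = 16*(16 - 12*(-16) - 12*(-16)³) + 106 = 16*(16 + 192 - 12*(-4096)) + 106 = 16*(16 + 192 + 49152) + 106 = 16*49360 + 106 = 789760 + 106 = 789866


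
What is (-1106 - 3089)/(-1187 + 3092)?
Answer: -839/381 ≈ -2.2021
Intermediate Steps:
(-1106 - 3089)/(-1187 + 3092) = -4195/1905 = -4195*1/1905 = -839/381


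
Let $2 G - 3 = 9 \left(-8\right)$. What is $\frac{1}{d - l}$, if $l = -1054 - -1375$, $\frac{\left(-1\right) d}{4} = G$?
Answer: $- \frac{1}{183} \approx -0.0054645$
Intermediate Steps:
$G = - \frac{69}{2}$ ($G = \frac{3}{2} + \frac{9 \left(-8\right)}{2} = \frac{3}{2} + \frac{1}{2} \left(-72\right) = \frac{3}{2} - 36 = - \frac{69}{2} \approx -34.5$)
$d = 138$ ($d = \left(-4\right) \left(- \frac{69}{2}\right) = 138$)
$l = 321$ ($l = -1054 + 1375 = 321$)
$\frac{1}{d - l} = \frac{1}{138 - 321} = \frac{1}{-183} = - \frac{1}{183}$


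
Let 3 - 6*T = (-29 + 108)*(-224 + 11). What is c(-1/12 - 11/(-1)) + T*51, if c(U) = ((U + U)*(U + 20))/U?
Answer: 858701/6 ≈ 1.4312e+5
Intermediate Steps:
T = 2805 (T = ½ - (-29 + 108)*(-224 + 11)/6 = ½ - 79*(-213)/6 = ½ - ⅙*(-16827) = ½ + 5609/2 = 2805)
c(U) = 40 + 2*U (c(U) = ((2*U)*(20 + U))/U = (2*U*(20 + U))/U = 40 + 2*U)
c(-1/12 - 11/(-1)) + T*51 = (40 + 2*(-1/12 - 11/(-1))) + 2805*51 = (40 + 2*(-1*1/12 - 11*(-1))) + 143055 = (40 + 2*(-1/12 + 11)) + 143055 = (40 + 2*(131/12)) + 143055 = (40 + 131/6) + 143055 = 371/6 + 143055 = 858701/6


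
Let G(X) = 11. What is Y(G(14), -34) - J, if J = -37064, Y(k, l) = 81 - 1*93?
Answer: 37052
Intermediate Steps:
Y(k, l) = -12 (Y(k, l) = 81 - 93 = -12)
Y(G(14), -34) - J = -12 - 1*(-37064) = -12 + 37064 = 37052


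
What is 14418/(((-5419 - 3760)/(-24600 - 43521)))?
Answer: 982168578/9179 ≈ 1.0700e+5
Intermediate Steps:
14418/(((-5419 - 3760)/(-24600 - 43521))) = 14418/((-9179/(-68121))) = 14418/((-9179*(-1/68121))) = 14418/(9179/68121) = 14418*(68121/9179) = 982168578/9179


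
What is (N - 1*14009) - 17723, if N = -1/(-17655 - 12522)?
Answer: -957576563/30177 ≈ -31732.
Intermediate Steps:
N = 1/30177 (N = -1/(-30177) = -1*(-1/30177) = 1/30177 ≈ 3.3138e-5)
(N - 1*14009) - 17723 = (1/30177 - 1*14009) - 17723 = (1/30177 - 14009) - 17723 = -422749592/30177 - 17723 = -957576563/30177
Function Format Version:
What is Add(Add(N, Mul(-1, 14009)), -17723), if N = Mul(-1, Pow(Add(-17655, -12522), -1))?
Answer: Rational(-957576563, 30177) ≈ -31732.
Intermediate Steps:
N = Rational(1, 30177) (N = Mul(-1, Pow(-30177, -1)) = Mul(-1, Rational(-1, 30177)) = Rational(1, 30177) ≈ 3.3138e-5)
Add(Add(N, Mul(-1, 14009)), -17723) = Add(Add(Rational(1, 30177), Mul(-1, 14009)), -17723) = Add(Add(Rational(1, 30177), -14009), -17723) = Add(Rational(-422749592, 30177), -17723) = Rational(-957576563, 30177)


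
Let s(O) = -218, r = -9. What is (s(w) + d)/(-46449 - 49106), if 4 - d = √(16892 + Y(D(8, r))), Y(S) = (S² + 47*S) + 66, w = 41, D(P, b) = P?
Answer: 214/95555 + √17398/95555 ≈ 0.0036199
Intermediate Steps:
Y(S) = 66 + S² + 47*S
d = 4 - √17398 (d = 4 - √(16892 + (66 + 8² + 47*8)) = 4 - √(16892 + (66 + 64 + 376)) = 4 - √(16892 + 506) = 4 - √17398 ≈ -127.90)
(s(w) + d)/(-46449 - 49106) = (-218 + (4 - √17398))/(-46449 - 49106) = (-214 - √17398)/(-95555) = (-214 - √17398)*(-1/95555) = 214/95555 + √17398/95555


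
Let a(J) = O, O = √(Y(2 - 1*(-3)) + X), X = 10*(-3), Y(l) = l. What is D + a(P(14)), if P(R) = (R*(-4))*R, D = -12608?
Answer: -12608 + 5*I ≈ -12608.0 + 5.0*I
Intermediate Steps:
P(R) = -4*R² (P(R) = (-4*R)*R = -4*R²)
X = -30
O = 5*I (O = √((2 - 1*(-3)) - 30) = √((2 + 3) - 30) = √(5 - 30) = √(-25) = 5*I ≈ 5.0*I)
a(J) = 5*I
D + a(P(14)) = -12608 + 5*I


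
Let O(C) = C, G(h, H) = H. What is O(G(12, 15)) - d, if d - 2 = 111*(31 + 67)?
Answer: -10865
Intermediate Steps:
d = 10880 (d = 2 + 111*(31 + 67) = 2 + 111*98 = 2 + 10878 = 10880)
O(G(12, 15)) - d = 15 - 1*10880 = 15 - 10880 = -10865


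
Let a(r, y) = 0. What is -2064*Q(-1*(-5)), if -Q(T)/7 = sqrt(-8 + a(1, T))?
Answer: 28896*I*sqrt(2) ≈ 40865.0*I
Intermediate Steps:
Q(T) = -14*I*sqrt(2) (Q(T) = -7*sqrt(-8 + 0) = -14*I*sqrt(2))
-2064*Q(-1*(-5)) = -(-28896)*I*sqrt(2) = 28896*I*sqrt(2)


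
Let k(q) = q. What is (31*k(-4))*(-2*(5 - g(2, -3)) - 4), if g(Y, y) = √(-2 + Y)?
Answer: 1736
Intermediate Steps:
(31*k(-4))*(-2*(5 - g(2, -3)) - 4) = (31*(-4))*(-2*(5 - √(-2 + 2)) - 4) = -124*(-2*(5 - √0) - 4) = -124*(-2*(5 - 1*0) - 4) = -124*(-2*(5 + 0) - 4) = -124*(-2*5 - 4) = -124*(-10 - 4) = -124*(-14) = 1736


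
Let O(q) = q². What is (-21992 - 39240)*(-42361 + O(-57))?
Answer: 2394905984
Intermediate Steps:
(-21992 - 39240)*(-42361 + O(-57)) = (-21992 - 39240)*(-42361 + (-57)²) = -61232*(-42361 + 3249) = -61232*(-39112) = 2394905984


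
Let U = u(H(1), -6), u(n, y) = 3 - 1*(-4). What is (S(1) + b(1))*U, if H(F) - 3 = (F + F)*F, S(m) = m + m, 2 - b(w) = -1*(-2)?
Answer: 14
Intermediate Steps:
b(w) = 0 (b(w) = 2 - (-1)*(-2) = 2 - 1*2 = 2 - 2 = 0)
S(m) = 2*m
H(F) = 3 + 2*F**2 (H(F) = 3 + (F + F)*F = 3 + (2*F)*F = 3 + 2*F**2)
u(n, y) = 7 (u(n, y) = 3 + 4 = 7)
U = 7
(S(1) + b(1))*U = (2*1 + 0)*7 = (2 + 0)*7 = 2*7 = 14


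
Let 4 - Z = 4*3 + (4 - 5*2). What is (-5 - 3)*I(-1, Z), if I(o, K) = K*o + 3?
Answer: -40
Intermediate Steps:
Z = -2 (Z = 4 - (4*3 + (4 - 5*2)) = 4 - (12 + (4 - 10)) = 4 - (12 - 6) = 4 - 1*6 = 4 - 6 = -2)
I(o, K) = 3 + K*o
(-5 - 3)*I(-1, Z) = (-5 - 3)*(3 - 2*(-1)) = -8*(3 + 2) = -8*5 = -40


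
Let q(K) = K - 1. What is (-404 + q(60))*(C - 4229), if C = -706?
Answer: 1702575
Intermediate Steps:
q(K) = -1 + K
(-404 + q(60))*(C - 4229) = (-404 + (-1 + 60))*(-706 - 4229) = (-404 + 59)*(-4935) = -345*(-4935) = 1702575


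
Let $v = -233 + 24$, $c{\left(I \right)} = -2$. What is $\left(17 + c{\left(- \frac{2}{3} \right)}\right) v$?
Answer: $-3135$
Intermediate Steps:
$v = -209$
$\left(17 + c{\left(- \frac{2}{3} \right)}\right) v = \left(17 - 2\right) \left(-209\right) = 15 \left(-209\right) = -3135$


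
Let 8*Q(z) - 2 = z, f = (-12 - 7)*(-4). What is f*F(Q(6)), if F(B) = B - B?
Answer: 0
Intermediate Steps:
f = 76 (f = -19*(-4) = 76)
Q(z) = ¼ + z/8
F(B) = 0
f*F(Q(6)) = 76*0 = 0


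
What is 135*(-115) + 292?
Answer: -15233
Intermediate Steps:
135*(-115) + 292 = -15525 + 292 = -15233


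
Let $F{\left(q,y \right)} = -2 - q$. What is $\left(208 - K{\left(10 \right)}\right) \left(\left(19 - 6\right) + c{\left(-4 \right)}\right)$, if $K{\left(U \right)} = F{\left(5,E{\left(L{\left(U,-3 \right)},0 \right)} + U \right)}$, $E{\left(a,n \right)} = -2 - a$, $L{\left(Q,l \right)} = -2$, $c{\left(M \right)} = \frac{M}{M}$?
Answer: $3010$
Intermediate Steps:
$c{\left(M \right)} = 1$
$K{\left(U \right)} = -7$ ($K{\left(U \right)} = -2 - 5 = -7$)
$\left(208 - K{\left(10 \right)}\right) \left(\left(19 - 6\right) + c{\left(-4 \right)}\right) = \left(208 - -7\right) \left(\left(19 - 6\right) + 1\right) = \left(208 + 7\right) \left(13 + 1\right) = 215 \cdot 14 = 3010$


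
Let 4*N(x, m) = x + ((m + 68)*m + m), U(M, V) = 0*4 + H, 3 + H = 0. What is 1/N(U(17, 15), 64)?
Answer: 4/8509 ≈ 0.00047009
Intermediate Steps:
H = -3 (H = -3 + 0 = -3)
U(M, V) = -3 (U(M, V) = 0*4 - 3 = 0 - 3 = -3)
N(x, m) = m/4 + x/4 + m*(68 + m)/4 (N(x, m) = (x + ((m + 68)*m + m))/4 = (x + ((68 + m)*m + m))/4 = (x + (m*(68 + m) + m))/4 = (x + (m + m*(68 + m)))/4 = (m + x + m*(68 + m))/4 = m/4 + x/4 + m*(68 + m)/4)
1/N(U(17, 15), 64) = 1/((¼)*(-3) + (¼)*64² + (69/4)*64) = 1/(-¾ + (¼)*4096 + 1104) = 1/(-¾ + 1024 + 1104) = 1/(8509/4) = 4/8509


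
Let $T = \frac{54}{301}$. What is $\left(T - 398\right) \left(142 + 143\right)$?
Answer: $- \frac{34127040}{301} \approx -1.1338 \cdot 10^{5}$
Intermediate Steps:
$T = \frac{54}{301}$ ($T = 54 \cdot \frac{1}{301} = \frac{54}{301} \approx 0.1794$)
$\left(T - 398\right) \left(142 + 143\right) = \left(\frac{54}{301} - 398\right) \left(142 + 143\right) = \left(- \frac{119744}{301}\right) 285 = - \frac{34127040}{301}$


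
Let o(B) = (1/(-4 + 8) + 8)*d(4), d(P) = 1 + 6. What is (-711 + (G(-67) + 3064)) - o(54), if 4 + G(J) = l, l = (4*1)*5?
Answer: 9245/4 ≈ 2311.3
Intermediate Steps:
d(P) = 7
l = 20 (l = 4*5 = 20)
G(J) = 16 (G(J) = -4 + 20 = 16)
o(B) = 231/4 (o(B) = (1/(-4 + 8) + 8)*7 = (1/4 + 8)*7 = (¼ + 8)*7 = (33/4)*7 = 231/4)
(-711 + (G(-67) + 3064)) - o(54) = (-711 + (16 + 3064)) - 1*231/4 = (-711 + 3080) - 231/4 = 2369 - 231/4 = 9245/4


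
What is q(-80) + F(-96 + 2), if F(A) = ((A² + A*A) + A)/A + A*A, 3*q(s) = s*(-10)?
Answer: 26747/3 ≈ 8915.7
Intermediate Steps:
q(s) = -10*s/3 (q(s) = (s*(-10))/3 = (-10*s)/3 = -10*s/3)
F(A) = A² + (A + 2*A²)/A (F(A) = ((A² + A²) + A)/A + A² = (2*A² + A)/A + A² = (A + 2*A²)/A + A² = A² + (A + 2*A²)/A)
q(-80) + F(-96 + 2) = -10/3*(-80) + (1 + (-96 + 2)² + 2*(-96 + 2)) = 800/3 + (1 + (-94)² + 2*(-94)) = 800/3 + (1 + 8836 - 188) = 800/3 + 8649 = 26747/3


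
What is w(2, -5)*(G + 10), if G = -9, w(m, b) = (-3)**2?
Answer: 9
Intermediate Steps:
w(m, b) = 9
w(2, -5)*(G + 10) = 9*(-9 + 10) = 9*1 = 9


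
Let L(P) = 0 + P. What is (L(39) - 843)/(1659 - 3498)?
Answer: 268/613 ≈ 0.43719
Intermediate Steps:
L(P) = P
(L(39) - 843)/(1659 - 3498) = (39 - 843)/(1659 - 3498) = -804/(-1839) = -804*(-1/1839) = 268/613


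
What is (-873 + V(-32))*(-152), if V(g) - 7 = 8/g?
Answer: 131670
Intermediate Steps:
V(g) = 7 + 8/g
(-873 + V(-32))*(-152) = (-873 + (7 + 8/(-32)))*(-152) = (-873 + (7 + 8*(-1/32)))*(-152) = (-873 + (7 - 1/4))*(-152) = (-873 + 27/4)*(-152) = -3465/4*(-152) = 131670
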